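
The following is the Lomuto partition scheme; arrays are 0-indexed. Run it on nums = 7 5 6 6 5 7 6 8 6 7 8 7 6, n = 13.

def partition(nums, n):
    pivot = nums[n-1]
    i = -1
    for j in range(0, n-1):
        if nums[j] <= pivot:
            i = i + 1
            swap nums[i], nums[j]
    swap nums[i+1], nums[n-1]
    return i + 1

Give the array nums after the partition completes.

5 6 6 5 6 6 6 8 7 7 8 7 7

pivot=6, i=-1
j=0: 7>6, skip
j=1: 5≤6, i=0, swap(0,1) ⇒ 5 7 6 6 5 7 6 8 6 7 8 7 6
j=2: 6≤6, i=1, swap(1,2) ⇒ 5 6 7 6 5 7 6 8 6 7 8 7 6
j=3: 6≤6, i=2, swap(2,3) ⇒ 5 6 6 7 5 7 6 8 6 7 8 7 6
j=4: 5≤6, i=3, swap(3,4) ⇒ 5 6 6 5 7 7 6 8 6 7 8 7 6
j=5: 7>6, skip
j=6: 6≤6, i=4, swap(4,6) ⇒ 5 6 6 5 6 7 7 8 6 7 8 7 6
j=7: 8>6, skip
j=8: 6≤6, i=5, swap(5,8) ⇒ 5 6 6 5 6 6 7 8 7 7 8 7 6
j=9: 7>6, skip
j=10: 8>6, skip
j=11: 7>6, skip
swap(6,12) ⇒ 5 6 6 5 6 6 6 8 7 7 8 7 7; return 6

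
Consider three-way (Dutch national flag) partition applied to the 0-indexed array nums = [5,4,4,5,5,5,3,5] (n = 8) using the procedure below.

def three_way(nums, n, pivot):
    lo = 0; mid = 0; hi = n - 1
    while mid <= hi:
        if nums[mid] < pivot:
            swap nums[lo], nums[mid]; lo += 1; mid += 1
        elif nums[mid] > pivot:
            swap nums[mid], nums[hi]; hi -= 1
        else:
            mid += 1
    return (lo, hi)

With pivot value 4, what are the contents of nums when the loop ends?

[3,4,4,5,5,5,5,5]

lo=0 mid=0 hi=7
5>4: swap(0,7), hi=6 ⇒ [5,4,4,5,5,5,3,5]
5>4: swap(0,6), hi=5 ⇒ [3,4,4,5,5,5,5,5]
3<4: swap(0,0), lo=1 mid=1 ⇒ [3,4,4,5,5,5,5,5]
4=4: mid=2
4=4: mid=3
5>4: swap(3,5), hi=4 ⇒ [3,4,4,5,5,5,5,5]
5>4: swap(3,4), hi=3 ⇒ [3,4,4,5,5,5,5,5]
5>4: swap(3,3), hi=2 ⇒ [3,4,4,5,5,5,5,5]
done. lo=1 hi=2; nums=[3,4,4,5,5,5,5,5]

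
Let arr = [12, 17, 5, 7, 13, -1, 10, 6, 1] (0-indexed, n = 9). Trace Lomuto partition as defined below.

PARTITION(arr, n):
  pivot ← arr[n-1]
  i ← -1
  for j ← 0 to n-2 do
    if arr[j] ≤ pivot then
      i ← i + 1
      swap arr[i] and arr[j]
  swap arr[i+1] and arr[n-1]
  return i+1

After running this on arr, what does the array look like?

pivot = arr[8] = 1; i = -1
j=0: arr[0]=12 > 1 → no swap
j=1: arr[1]=17 > 1 → no swap
j=2: arr[2]=5 > 1 → no swap
j=3: arr[3]=7 > 1 → no swap
j=4: arr[4]=13 > 1 → no swap
j=5: arr[5]=-1 ≤ 1 → i=0, swap arr[0],arr[5] → [-1, 17, 5, 7, 13, 12, 10, 6, 1]
j=6: arr[6]=10 > 1 → no swap
j=7: arr[7]=6 > 1 → no swap
final swap arr[1],arr[8] → [-1, 1, 5, 7, 13, 12, 10, 6, 17]; return 1

[-1, 1, 5, 7, 13, 12, 10, 6, 17]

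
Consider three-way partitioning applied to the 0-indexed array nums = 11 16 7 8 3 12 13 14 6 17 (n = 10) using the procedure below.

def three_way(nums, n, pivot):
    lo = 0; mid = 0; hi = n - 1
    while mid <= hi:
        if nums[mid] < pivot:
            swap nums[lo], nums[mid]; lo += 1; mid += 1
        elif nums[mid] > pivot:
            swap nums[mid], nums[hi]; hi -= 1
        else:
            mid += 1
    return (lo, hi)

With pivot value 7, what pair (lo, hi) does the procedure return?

(2, 2)

pivot = 7; lo=0, mid=0, hi=9
nums[mid]=11>7: swap nums[0],nums[9]; hi=8 → 17 16 7 8 3 12 13 14 6 11
nums[mid]=17>7: swap nums[0],nums[8]; hi=7 → 6 16 7 8 3 12 13 14 17 11
nums[mid]=6<7: swap nums[0],nums[0]; lo=1,mid=1 → 6 16 7 8 3 12 13 14 17 11
nums[mid]=16>7: swap nums[1],nums[7]; hi=6 → 6 14 7 8 3 12 13 16 17 11
nums[mid]=14>7: swap nums[1],nums[6]; hi=5 → 6 13 7 8 3 12 14 16 17 11
nums[mid]=13>7: swap nums[1],nums[5]; hi=4 → 6 12 7 8 3 13 14 16 17 11
nums[mid]=12>7: swap nums[1],nums[4]; hi=3 → 6 3 7 8 12 13 14 16 17 11
nums[mid]=3<7: swap nums[1],nums[1]; lo=2,mid=2 → 6 3 7 8 12 13 14 16 17 11
nums[mid]=7=7: mid=3
nums[mid]=8>7: swap nums[3],nums[3]; hi=2 → 6 3 7 8 12 13 14 16 17 11
end: lo=2, hi=2; nums = 6 3 7 8 12 13 14 16 17 11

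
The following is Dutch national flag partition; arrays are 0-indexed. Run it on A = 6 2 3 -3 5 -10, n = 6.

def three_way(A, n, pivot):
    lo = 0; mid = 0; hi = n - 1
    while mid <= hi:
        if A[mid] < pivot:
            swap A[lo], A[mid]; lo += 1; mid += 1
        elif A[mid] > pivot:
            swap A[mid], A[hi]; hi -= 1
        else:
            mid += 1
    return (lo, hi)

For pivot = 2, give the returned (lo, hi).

pivot = 2; lo=0, mid=0, hi=5
A[mid]=6>2: swap A[0],A[5]; hi=4 → -10 2 3 -3 5 6
A[mid]=-10<2: swap A[0],A[0]; lo=1,mid=1 → -10 2 3 -3 5 6
A[mid]=2=2: mid=2
A[mid]=3>2: swap A[2],A[4]; hi=3 → -10 2 5 -3 3 6
A[mid]=5>2: swap A[2],A[3]; hi=2 → -10 2 -3 5 3 6
A[mid]=-3<2: swap A[1],A[2]; lo=2,mid=3 → -10 -3 2 5 3 6
end: lo=2, hi=2; A = -10 -3 2 5 3 6

(2, 2)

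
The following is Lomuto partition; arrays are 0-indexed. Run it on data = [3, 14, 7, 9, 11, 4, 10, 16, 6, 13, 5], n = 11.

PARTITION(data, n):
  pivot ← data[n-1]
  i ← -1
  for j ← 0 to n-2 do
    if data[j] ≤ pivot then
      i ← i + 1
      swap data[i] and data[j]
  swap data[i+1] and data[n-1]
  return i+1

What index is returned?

2

pivot = data[10] = 5; i = -1
j=0: data[0]=3 ≤ 5 → i=0, swap data[0],data[0] (no change) → [3, 14, 7, 9, 11, 4, 10, 16, 6, 13, 5]
j=1: data[1]=14 > 5 → no swap
j=2: data[2]=7 > 5 → no swap
j=3: data[3]=9 > 5 → no swap
j=4: data[4]=11 > 5 → no swap
j=5: data[5]=4 ≤ 5 → i=1, swap data[1],data[5] → [3, 4, 7, 9, 11, 14, 10, 16, 6, 13, 5]
j=6: data[6]=10 > 5 → no swap
j=7: data[7]=16 > 5 → no swap
j=8: data[8]=6 > 5 → no swap
j=9: data[9]=13 > 5 → no swap
final swap data[2],data[10] → [3, 4, 5, 9, 11, 14, 10, 16, 6, 13, 7]; return 2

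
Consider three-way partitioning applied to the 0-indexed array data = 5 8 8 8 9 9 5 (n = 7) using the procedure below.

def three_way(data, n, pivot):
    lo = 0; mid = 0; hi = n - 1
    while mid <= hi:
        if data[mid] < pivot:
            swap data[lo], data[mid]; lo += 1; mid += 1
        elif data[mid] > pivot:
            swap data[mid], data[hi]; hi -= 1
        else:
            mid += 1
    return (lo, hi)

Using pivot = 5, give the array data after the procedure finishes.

lo=0 mid=0 hi=6
5=5: mid=1
8>5: swap(1,6), hi=5 ⇒ 5 5 8 8 9 9 8
5=5: mid=2
8>5: swap(2,5), hi=4 ⇒ 5 5 9 8 9 8 8
9>5: swap(2,4), hi=3 ⇒ 5 5 9 8 9 8 8
9>5: swap(2,3), hi=2 ⇒ 5 5 8 9 9 8 8
8>5: swap(2,2), hi=1 ⇒ 5 5 8 9 9 8 8
done. lo=0 hi=1; data=5 5 8 9 9 8 8

5 5 8 9 9 8 8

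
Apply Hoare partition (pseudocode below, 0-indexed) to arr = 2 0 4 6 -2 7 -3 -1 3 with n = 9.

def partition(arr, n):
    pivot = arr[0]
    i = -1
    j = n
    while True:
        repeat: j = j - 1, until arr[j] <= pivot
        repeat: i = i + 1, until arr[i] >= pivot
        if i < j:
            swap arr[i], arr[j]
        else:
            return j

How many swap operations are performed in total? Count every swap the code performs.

pivot = arr[0] = 2; i = -1, j = 9
j→7 (arr[7]=-1≤2), i→0 (arr[0]=2≥2); i<j, swap → -1 0 4 6 -2 7 -3 2 3
j→6 (arr[6]=-3≤2), i→2 (arr[2]=4≥2); i<j, swap → -1 0 -3 6 -2 7 4 2 3
j→4 (arr[4]=-2≤2), i→3 (arr[3]=6≥2); i<j, swap → -1 0 -3 -2 6 7 4 2 3
j→3, i→4; i≥j, return j=3. arr = -1 0 -3 -2 6 7 4 2 3

3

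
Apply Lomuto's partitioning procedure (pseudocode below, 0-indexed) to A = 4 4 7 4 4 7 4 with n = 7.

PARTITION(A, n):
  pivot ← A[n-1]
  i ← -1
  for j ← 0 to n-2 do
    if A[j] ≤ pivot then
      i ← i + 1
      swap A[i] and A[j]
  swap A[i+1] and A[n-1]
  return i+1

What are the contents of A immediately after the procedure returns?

pivot=4, i=-1
j=0: 4≤4, i=0, swap(0,0) ⇒ 4 4 7 4 4 7 4
j=1: 4≤4, i=1, swap(1,1) ⇒ 4 4 7 4 4 7 4
j=2: 7>4, skip
j=3: 4≤4, i=2, swap(2,3) ⇒ 4 4 4 7 4 7 4
j=4: 4≤4, i=3, swap(3,4) ⇒ 4 4 4 4 7 7 4
j=5: 7>4, skip
swap(4,6) ⇒ 4 4 4 4 4 7 7; return 4

4 4 4 4 4 7 7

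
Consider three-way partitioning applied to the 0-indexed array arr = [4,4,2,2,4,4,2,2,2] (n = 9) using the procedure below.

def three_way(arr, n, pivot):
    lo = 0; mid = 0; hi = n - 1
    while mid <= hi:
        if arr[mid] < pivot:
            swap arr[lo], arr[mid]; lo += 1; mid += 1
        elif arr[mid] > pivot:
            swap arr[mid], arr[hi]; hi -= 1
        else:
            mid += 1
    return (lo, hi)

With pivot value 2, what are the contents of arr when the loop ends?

lo=0 mid=0 hi=8
4>2: swap(0,8), hi=7 ⇒ [2,4,2,2,4,4,2,2,4]
2=2: mid=1
4>2: swap(1,7), hi=6 ⇒ [2,2,2,2,4,4,2,4,4]
2=2: mid=2
2=2: mid=3
2=2: mid=4
4>2: swap(4,6), hi=5 ⇒ [2,2,2,2,2,4,4,4,4]
2=2: mid=5
4>2: swap(5,5), hi=4 ⇒ [2,2,2,2,2,4,4,4,4]
done. lo=0 hi=4; arr=[2,2,2,2,2,4,4,4,4]

[2,2,2,2,2,4,4,4,4]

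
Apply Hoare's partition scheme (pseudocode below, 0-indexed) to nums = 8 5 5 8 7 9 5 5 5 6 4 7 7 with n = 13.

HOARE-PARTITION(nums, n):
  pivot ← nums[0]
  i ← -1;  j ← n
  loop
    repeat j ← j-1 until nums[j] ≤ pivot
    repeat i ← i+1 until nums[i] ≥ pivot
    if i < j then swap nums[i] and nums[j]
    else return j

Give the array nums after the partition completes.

7 5 5 7 7 4 5 5 5 6 9 8 8

pivot = nums[0] = 8; i = -1, j = 13
j→12 (nums[12]=7≤8), i→0 (nums[0]=8≥8); i<j, swap → 7 5 5 8 7 9 5 5 5 6 4 7 8
j→11 (nums[11]=7≤8), i→3 (nums[3]=8≥8); i<j, swap → 7 5 5 7 7 9 5 5 5 6 4 8 8
j→10 (nums[10]=4≤8), i→5 (nums[5]=9≥8); i<j, swap → 7 5 5 7 7 4 5 5 5 6 9 8 8
j→9, i→10; i≥j, return j=9. nums = 7 5 5 7 7 4 5 5 5 6 9 8 8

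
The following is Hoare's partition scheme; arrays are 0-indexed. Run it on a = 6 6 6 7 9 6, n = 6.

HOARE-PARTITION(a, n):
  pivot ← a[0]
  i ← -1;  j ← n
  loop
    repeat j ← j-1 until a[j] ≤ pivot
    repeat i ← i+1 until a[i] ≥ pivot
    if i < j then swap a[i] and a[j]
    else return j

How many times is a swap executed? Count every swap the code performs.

pivot = a[0] = 6; i = -1, j = 6
j→5 (a[5]=6≤6), i→0 (a[0]=6≥6); i<j, swap → 6 6 6 7 9 6
j→2 (a[2]=6≤6), i→1 (a[1]=6≥6); i<j, swap → 6 6 6 7 9 6
j→1, i→2; i≥j, return j=1. a = 6 6 6 7 9 6

2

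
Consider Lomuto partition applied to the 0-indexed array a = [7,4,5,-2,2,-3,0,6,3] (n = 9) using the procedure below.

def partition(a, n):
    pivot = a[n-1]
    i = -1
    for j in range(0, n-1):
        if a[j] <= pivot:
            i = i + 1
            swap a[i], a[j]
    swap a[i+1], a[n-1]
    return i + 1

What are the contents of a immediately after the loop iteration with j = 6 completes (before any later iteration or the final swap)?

[-2,2,-3,0,4,5,7,6,3]

pivot = a[8] = 3; i = -1
j=0: a[0]=7 > 3 → no swap
j=1: a[1]=4 > 3 → no swap
j=2: a[2]=5 > 3 → no swap
j=3: a[3]=-2 ≤ 3 → i=0, swap a[0],a[3] → [-2,4,5,7,2,-3,0,6,3]
j=4: a[4]=2 ≤ 3 → i=1, swap a[1],a[4] → [-2,2,5,7,4,-3,0,6,3]
j=5: a[5]=-3 ≤ 3 → i=2, swap a[2],a[5] → [-2,2,-3,7,4,5,0,6,3]
j=6: a[6]=0 ≤ 3 → i=3, swap a[3],a[6] → [-2,2,-3,0,4,5,7,6,3]
(after j=6) a = [-2,2,-3,0,4,5,7,6,3]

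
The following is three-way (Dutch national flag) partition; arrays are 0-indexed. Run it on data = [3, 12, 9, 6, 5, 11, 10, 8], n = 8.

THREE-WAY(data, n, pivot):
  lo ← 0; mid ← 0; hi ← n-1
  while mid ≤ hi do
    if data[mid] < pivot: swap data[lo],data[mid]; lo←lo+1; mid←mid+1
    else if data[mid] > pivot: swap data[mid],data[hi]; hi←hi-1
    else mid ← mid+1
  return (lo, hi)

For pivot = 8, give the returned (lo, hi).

(3, 3)

lo=0 mid=0 hi=7
3<8: swap(0,0), lo=1 mid=1 ⇒ [3, 12, 9, 6, 5, 11, 10, 8]
12>8: swap(1,7), hi=6 ⇒ [3, 8, 9, 6, 5, 11, 10, 12]
8=8: mid=2
9>8: swap(2,6), hi=5 ⇒ [3, 8, 10, 6, 5, 11, 9, 12]
10>8: swap(2,5), hi=4 ⇒ [3, 8, 11, 6, 5, 10, 9, 12]
11>8: swap(2,4), hi=3 ⇒ [3, 8, 5, 6, 11, 10, 9, 12]
5<8: swap(1,2), lo=2 mid=3 ⇒ [3, 5, 8, 6, 11, 10, 9, 12]
6<8: swap(2,3), lo=3 mid=4 ⇒ [3, 5, 6, 8, 11, 10, 9, 12]
done. lo=3 hi=3; data=[3, 5, 6, 8, 11, 10, 9, 12]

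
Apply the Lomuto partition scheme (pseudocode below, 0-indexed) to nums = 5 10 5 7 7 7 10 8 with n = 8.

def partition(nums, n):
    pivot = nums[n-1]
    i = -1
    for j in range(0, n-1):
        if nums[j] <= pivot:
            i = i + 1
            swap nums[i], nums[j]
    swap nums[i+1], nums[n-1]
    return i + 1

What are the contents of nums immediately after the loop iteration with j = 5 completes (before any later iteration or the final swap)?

5 5 7 7 7 10 10 8

pivot = nums[7] = 8; i = -1
j=0: nums[0]=5 ≤ 8 → i=0, swap nums[0],nums[0] (no change) → 5 10 5 7 7 7 10 8
j=1: nums[1]=10 > 8 → no swap
j=2: nums[2]=5 ≤ 8 → i=1, swap nums[1],nums[2] → 5 5 10 7 7 7 10 8
j=3: nums[3]=7 ≤ 8 → i=2, swap nums[2],nums[3] → 5 5 7 10 7 7 10 8
j=4: nums[4]=7 ≤ 8 → i=3, swap nums[3],nums[4] → 5 5 7 7 10 7 10 8
j=5: nums[5]=7 ≤ 8 → i=4, swap nums[4],nums[5] → 5 5 7 7 7 10 10 8
(after j=5) nums = 5 5 7 7 7 10 10 8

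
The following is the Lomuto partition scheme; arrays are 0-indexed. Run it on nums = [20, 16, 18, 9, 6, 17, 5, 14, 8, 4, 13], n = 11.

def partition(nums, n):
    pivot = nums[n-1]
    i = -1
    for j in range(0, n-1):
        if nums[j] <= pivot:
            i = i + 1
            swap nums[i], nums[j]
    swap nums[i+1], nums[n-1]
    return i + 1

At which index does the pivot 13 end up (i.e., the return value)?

pivot = nums[10] = 13; i = -1
j=0: nums[0]=20 > 13 → no swap
j=1: nums[1]=16 > 13 → no swap
j=2: nums[2]=18 > 13 → no swap
j=3: nums[3]=9 ≤ 13 → i=0, swap nums[0],nums[3] → [9, 16, 18, 20, 6, 17, 5, 14, 8, 4, 13]
j=4: nums[4]=6 ≤ 13 → i=1, swap nums[1],nums[4] → [9, 6, 18, 20, 16, 17, 5, 14, 8, 4, 13]
j=5: nums[5]=17 > 13 → no swap
j=6: nums[6]=5 ≤ 13 → i=2, swap nums[2],nums[6] → [9, 6, 5, 20, 16, 17, 18, 14, 8, 4, 13]
j=7: nums[7]=14 > 13 → no swap
j=8: nums[8]=8 ≤ 13 → i=3, swap nums[3],nums[8] → [9, 6, 5, 8, 16, 17, 18, 14, 20, 4, 13]
j=9: nums[9]=4 ≤ 13 → i=4, swap nums[4],nums[9] → [9, 6, 5, 8, 4, 17, 18, 14, 20, 16, 13]
final swap nums[5],nums[10] → [9, 6, 5, 8, 4, 13, 18, 14, 20, 16, 17]; return 5

5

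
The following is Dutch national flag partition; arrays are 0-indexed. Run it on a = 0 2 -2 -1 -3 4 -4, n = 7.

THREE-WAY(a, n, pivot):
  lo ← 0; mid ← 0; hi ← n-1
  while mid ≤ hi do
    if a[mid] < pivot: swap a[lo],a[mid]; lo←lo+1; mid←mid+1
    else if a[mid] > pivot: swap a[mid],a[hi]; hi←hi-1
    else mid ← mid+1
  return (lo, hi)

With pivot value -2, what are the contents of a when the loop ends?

-4 -3 -2 -1 4 2 0

lo=0 mid=0 hi=6
0>-2: swap(0,6), hi=5 ⇒ -4 2 -2 -1 -3 4 0
-4<-2: swap(0,0), lo=1 mid=1 ⇒ -4 2 -2 -1 -3 4 0
2>-2: swap(1,5), hi=4 ⇒ -4 4 -2 -1 -3 2 0
4>-2: swap(1,4), hi=3 ⇒ -4 -3 -2 -1 4 2 0
-3<-2: swap(1,1), lo=2 mid=2 ⇒ -4 -3 -2 -1 4 2 0
-2=-2: mid=3
-1>-2: swap(3,3), hi=2 ⇒ -4 -3 -2 -1 4 2 0
done. lo=2 hi=2; a=-4 -3 -2 -1 4 2 0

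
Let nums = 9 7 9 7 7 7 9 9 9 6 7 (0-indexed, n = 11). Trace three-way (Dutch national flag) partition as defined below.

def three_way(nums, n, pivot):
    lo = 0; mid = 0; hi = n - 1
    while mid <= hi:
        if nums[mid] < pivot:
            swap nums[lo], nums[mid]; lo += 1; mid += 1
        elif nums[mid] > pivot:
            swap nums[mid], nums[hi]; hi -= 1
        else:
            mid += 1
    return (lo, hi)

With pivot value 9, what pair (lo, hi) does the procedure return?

lo=0 mid=0 hi=10
9=9: mid=1
7<9: swap(0,1), lo=1 mid=2 ⇒ 7 9 9 7 7 7 9 9 9 6 7
9=9: mid=3
7<9: swap(1,3), lo=2 mid=4 ⇒ 7 7 9 9 7 7 9 9 9 6 7
7<9: swap(2,4), lo=3 mid=5 ⇒ 7 7 7 9 9 7 9 9 9 6 7
7<9: swap(3,5), lo=4 mid=6 ⇒ 7 7 7 7 9 9 9 9 9 6 7
9=9: mid=7
9=9: mid=8
9=9: mid=9
6<9: swap(4,9), lo=5 mid=10 ⇒ 7 7 7 7 6 9 9 9 9 9 7
7<9: swap(5,10), lo=6 mid=11 ⇒ 7 7 7 7 6 7 9 9 9 9 9
done. lo=6 hi=10; nums=7 7 7 7 6 7 9 9 9 9 9

(6, 10)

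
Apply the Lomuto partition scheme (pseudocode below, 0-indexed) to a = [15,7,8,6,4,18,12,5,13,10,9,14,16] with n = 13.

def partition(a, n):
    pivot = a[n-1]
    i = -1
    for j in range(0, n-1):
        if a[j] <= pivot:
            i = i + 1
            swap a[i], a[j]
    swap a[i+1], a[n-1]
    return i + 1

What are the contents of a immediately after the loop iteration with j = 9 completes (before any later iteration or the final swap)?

[15,7,8,6,4,12,5,13,10,18,9,14,16]

pivot = a[12] = 16; i = -1
j=0: a[0]=15 ≤ 16 → i=0, swap a[0],a[0] (no change) → [15,7,8,6,4,18,12,5,13,10,9,14,16]
j=1: a[1]=7 ≤ 16 → i=1, swap a[1],a[1] (no change) → [15,7,8,6,4,18,12,5,13,10,9,14,16]
j=2: a[2]=8 ≤ 16 → i=2, swap a[2],a[2] (no change) → [15,7,8,6,4,18,12,5,13,10,9,14,16]
j=3: a[3]=6 ≤ 16 → i=3, swap a[3],a[3] (no change) → [15,7,8,6,4,18,12,5,13,10,9,14,16]
j=4: a[4]=4 ≤ 16 → i=4, swap a[4],a[4] (no change) → [15,7,8,6,4,18,12,5,13,10,9,14,16]
j=5: a[5]=18 > 16 → no swap
j=6: a[6]=12 ≤ 16 → i=5, swap a[5],a[6] → [15,7,8,6,4,12,18,5,13,10,9,14,16]
j=7: a[7]=5 ≤ 16 → i=6, swap a[6],a[7] → [15,7,8,6,4,12,5,18,13,10,9,14,16]
j=8: a[8]=13 ≤ 16 → i=7, swap a[7],a[8] → [15,7,8,6,4,12,5,13,18,10,9,14,16]
j=9: a[9]=10 ≤ 16 → i=8, swap a[8],a[9] → [15,7,8,6,4,12,5,13,10,18,9,14,16]
(after j=9) a = [15,7,8,6,4,12,5,13,10,18,9,14,16]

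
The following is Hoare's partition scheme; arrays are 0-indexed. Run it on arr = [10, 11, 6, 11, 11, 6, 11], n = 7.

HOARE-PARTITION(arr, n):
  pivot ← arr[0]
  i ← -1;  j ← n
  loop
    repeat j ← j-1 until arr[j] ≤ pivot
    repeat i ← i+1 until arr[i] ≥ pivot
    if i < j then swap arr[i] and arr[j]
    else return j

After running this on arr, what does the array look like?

[6, 6, 11, 11, 11, 10, 11]

pivot=10
j stops at 5 (6), i stops at 0 (10); swap ⇒ [6, 11, 6, 11, 11, 10, 11]
j stops at 2 (6), i stops at 1 (11); swap ⇒ [6, 6, 11, 11, 11, 10, 11]
j stops at 1, i stops at 2; i≥j ⇒ return 1. arr=[6, 6, 11, 11, 11, 10, 11]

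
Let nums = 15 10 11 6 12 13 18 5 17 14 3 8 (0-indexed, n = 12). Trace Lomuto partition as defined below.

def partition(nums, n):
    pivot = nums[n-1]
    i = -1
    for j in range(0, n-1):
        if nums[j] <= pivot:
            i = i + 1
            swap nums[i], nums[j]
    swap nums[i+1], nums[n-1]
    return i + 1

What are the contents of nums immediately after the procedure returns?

pivot = nums[11] = 8; i = -1
j=0: nums[0]=15 > 8 → no swap
j=1: nums[1]=10 > 8 → no swap
j=2: nums[2]=11 > 8 → no swap
j=3: nums[3]=6 ≤ 8 → i=0, swap nums[0],nums[3] → 6 10 11 15 12 13 18 5 17 14 3 8
j=4: nums[4]=12 > 8 → no swap
j=5: nums[5]=13 > 8 → no swap
j=6: nums[6]=18 > 8 → no swap
j=7: nums[7]=5 ≤ 8 → i=1, swap nums[1],nums[7] → 6 5 11 15 12 13 18 10 17 14 3 8
j=8: nums[8]=17 > 8 → no swap
j=9: nums[9]=14 > 8 → no swap
j=10: nums[10]=3 ≤ 8 → i=2, swap nums[2],nums[10] → 6 5 3 15 12 13 18 10 17 14 11 8
final swap nums[3],nums[11] → 6 5 3 8 12 13 18 10 17 14 11 15; return 3

6 5 3 8 12 13 18 10 17 14 11 15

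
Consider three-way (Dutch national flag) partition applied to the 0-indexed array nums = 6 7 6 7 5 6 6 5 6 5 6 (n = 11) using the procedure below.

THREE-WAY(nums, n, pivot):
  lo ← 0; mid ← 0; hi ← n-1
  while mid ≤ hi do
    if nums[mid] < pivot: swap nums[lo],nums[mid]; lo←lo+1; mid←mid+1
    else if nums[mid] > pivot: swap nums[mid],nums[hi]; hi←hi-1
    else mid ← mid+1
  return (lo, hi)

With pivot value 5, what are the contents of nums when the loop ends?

lo=0 mid=0 hi=10
6>5: swap(0,10), hi=9 ⇒ 6 7 6 7 5 6 6 5 6 5 6
6>5: swap(0,9), hi=8 ⇒ 5 7 6 7 5 6 6 5 6 6 6
5=5: mid=1
7>5: swap(1,8), hi=7 ⇒ 5 6 6 7 5 6 6 5 7 6 6
6>5: swap(1,7), hi=6 ⇒ 5 5 6 7 5 6 6 6 7 6 6
5=5: mid=2
6>5: swap(2,6), hi=5 ⇒ 5 5 6 7 5 6 6 6 7 6 6
6>5: swap(2,5), hi=4 ⇒ 5 5 6 7 5 6 6 6 7 6 6
6>5: swap(2,4), hi=3 ⇒ 5 5 5 7 6 6 6 6 7 6 6
5=5: mid=3
7>5: swap(3,3), hi=2 ⇒ 5 5 5 7 6 6 6 6 7 6 6
done. lo=0 hi=2; nums=5 5 5 7 6 6 6 6 7 6 6

5 5 5 7 6 6 6 6 7 6 6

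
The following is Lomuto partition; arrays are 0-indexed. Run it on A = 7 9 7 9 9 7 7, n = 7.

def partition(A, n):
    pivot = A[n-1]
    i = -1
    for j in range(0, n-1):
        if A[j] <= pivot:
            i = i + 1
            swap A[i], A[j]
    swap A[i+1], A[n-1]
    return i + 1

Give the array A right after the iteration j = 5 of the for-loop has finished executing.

7 7 7 9 9 9 7

pivot = A[6] = 7; i = -1
j=0: A[0]=7 ≤ 7 → i=0, swap A[0],A[0] (no change) → 7 9 7 9 9 7 7
j=1: A[1]=9 > 7 → no swap
j=2: A[2]=7 ≤ 7 → i=1, swap A[1],A[2] → 7 7 9 9 9 7 7
j=3: A[3]=9 > 7 → no swap
j=4: A[4]=9 > 7 → no swap
j=5: A[5]=7 ≤ 7 → i=2, swap A[2],A[5] → 7 7 7 9 9 9 7
(after j=5) A = 7 7 7 9 9 9 7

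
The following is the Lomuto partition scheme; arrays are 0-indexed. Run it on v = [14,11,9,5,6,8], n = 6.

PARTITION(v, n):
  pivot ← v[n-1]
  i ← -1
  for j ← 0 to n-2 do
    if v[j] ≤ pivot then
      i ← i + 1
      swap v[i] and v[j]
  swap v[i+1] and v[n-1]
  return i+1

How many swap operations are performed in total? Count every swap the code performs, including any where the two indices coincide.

pivot=8, i=-1
j=0: 14>8, skip
j=1: 11>8, skip
j=2: 9>8, skip
j=3: 5≤8, i=0, swap(0,3) ⇒ [5,11,9,14,6,8]
j=4: 6≤8, i=1, swap(1,4) ⇒ [5,6,9,14,11,8]
swap(2,5) ⇒ [5,6,8,14,11,9]; return 2

3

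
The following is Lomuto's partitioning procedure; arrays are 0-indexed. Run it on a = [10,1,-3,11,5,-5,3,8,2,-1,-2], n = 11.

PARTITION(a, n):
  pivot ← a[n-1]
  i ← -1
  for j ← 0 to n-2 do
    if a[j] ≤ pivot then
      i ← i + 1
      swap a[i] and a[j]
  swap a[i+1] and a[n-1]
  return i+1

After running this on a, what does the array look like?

[-3,-5,-2,11,5,1,3,8,2,-1,10]

pivot = a[10] = -2; i = -1
j=0: a[0]=10 > -2 → no swap
j=1: a[1]=1 > -2 → no swap
j=2: a[2]=-3 ≤ -2 → i=0, swap a[0],a[2] → [-3,1,10,11,5,-5,3,8,2,-1,-2]
j=3: a[3]=11 > -2 → no swap
j=4: a[4]=5 > -2 → no swap
j=5: a[5]=-5 ≤ -2 → i=1, swap a[1],a[5] → [-3,-5,10,11,5,1,3,8,2,-1,-2]
j=6: a[6]=3 > -2 → no swap
j=7: a[7]=8 > -2 → no swap
j=8: a[8]=2 > -2 → no swap
j=9: a[9]=-1 > -2 → no swap
final swap a[2],a[10] → [-3,-5,-2,11,5,1,3,8,2,-1,10]; return 2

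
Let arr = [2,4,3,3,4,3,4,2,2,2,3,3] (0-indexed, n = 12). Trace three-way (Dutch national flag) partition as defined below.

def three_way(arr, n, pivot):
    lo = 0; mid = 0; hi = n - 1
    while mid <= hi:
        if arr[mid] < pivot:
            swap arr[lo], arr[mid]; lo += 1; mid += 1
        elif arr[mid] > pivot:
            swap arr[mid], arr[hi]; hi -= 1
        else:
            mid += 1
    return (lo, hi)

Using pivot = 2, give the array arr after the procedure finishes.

[2,2,2,2,3,4,4,3,3,3,3,4]

lo=0 mid=0 hi=11
2=2: mid=1
4>2: swap(1,11), hi=10 ⇒ [2,3,3,3,4,3,4,2,2,2,3,4]
3>2: swap(1,10), hi=9 ⇒ [2,3,3,3,4,3,4,2,2,2,3,4]
3>2: swap(1,9), hi=8 ⇒ [2,2,3,3,4,3,4,2,2,3,3,4]
2=2: mid=2
3>2: swap(2,8), hi=7 ⇒ [2,2,2,3,4,3,4,2,3,3,3,4]
2=2: mid=3
3>2: swap(3,7), hi=6 ⇒ [2,2,2,2,4,3,4,3,3,3,3,4]
2=2: mid=4
4>2: swap(4,6), hi=5 ⇒ [2,2,2,2,4,3,4,3,3,3,3,4]
4>2: swap(4,5), hi=4 ⇒ [2,2,2,2,3,4,4,3,3,3,3,4]
3>2: swap(4,4), hi=3 ⇒ [2,2,2,2,3,4,4,3,3,3,3,4]
done. lo=0 hi=3; arr=[2,2,2,2,3,4,4,3,3,3,3,4]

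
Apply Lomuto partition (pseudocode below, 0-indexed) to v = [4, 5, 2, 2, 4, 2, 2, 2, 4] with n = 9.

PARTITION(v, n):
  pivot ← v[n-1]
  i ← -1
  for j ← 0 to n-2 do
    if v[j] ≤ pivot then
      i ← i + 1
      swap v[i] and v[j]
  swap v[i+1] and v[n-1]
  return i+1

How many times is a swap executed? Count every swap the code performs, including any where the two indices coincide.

pivot=4, i=-1
j=0: 4≤4, i=0, swap(0,0) ⇒ [4, 5, 2, 2, 4, 2, 2, 2, 4]
j=1: 5>4, skip
j=2: 2≤4, i=1, swap(1,2) ⇒ [4, 2, 5, 2, 4, 2, 2, 2, 4]
j=3: 2≤4, i=2, swap(2,3) ⇒ [4, 2, 2, 5, 4, 2, 2, 2, 4]
j=4: 4≤4, i=3, swap(3,4) ⇒ [4, 2, 2, 4, 5, 2, 2, 2, 4]
j=5: 2≤4, i=4, swap(4,5) ⇒ [4, 2, 2, 4, 2, 5, 2, 2, 4]
j=6: 2≤4, i=5, swap(5,6) ⇒ [4, 2, 2, 4, 2, 2, 5, 2, 4]
j=7: 2≤4, i=6, swap(6,7) ⇒ [4, 2, 2, 4, 2, 2, 2, 5, 4]
swap(7,8) ⇒ [4, 2, 2, 4, 2, 2, 2, 4, 5]; return 7

8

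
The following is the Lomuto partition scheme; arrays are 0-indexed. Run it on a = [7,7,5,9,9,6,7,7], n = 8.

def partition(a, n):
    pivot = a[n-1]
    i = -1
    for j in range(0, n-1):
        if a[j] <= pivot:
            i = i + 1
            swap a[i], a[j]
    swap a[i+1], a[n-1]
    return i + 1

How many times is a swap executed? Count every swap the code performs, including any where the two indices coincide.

6

pivot=7, i=-1
j=0: 7≤7, i=0, swap(0,0) ⇒ [7,7,5,9,9,6,7,7]
j=1: 7≤7, i=1, swap(1,1) ⇒ [7,7,5,9,9,6,7,7]
j=2: 5≤7, i=2, swap(2,2) ⇒ [7,7,5,9,9,6,7,7]
j=3: 9>7, skip
j=4: 9>7, skip
j=5: 6≤7, i=3, swap(3,5) ⇒ [7,7,5,6,9,9,7,7]
j=6: 7≤7, i=4, swap(4,6) ⇒ [7,7,5,6,7,9,9,7]
swap(5,7) ⇒ [7,7,5,6,7,7,9,9]; return 5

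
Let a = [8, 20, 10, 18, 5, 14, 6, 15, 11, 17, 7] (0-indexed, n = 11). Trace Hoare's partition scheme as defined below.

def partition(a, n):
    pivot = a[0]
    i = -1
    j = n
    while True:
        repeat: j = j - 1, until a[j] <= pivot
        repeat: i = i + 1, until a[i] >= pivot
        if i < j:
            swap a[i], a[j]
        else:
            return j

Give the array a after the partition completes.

[7, 6, 5, 18, 10, 14, 20, 15, 11, 17, 8]

pivot = a[0] = 8; i = -1, j = 11
j→10 (a[10]=7≤8), i→0 (a[0]=8≥8); i<j, swap → [7, 20, 10, 18, 5, 14, 6, 15, 11, 17, 8]
j→6 (a[6]=6≤8), i→1 (a[1]=20≥8); i<j, swap → [7, 6, 10, 18, 5, 14, 20, 15, 11, 17, 8]
j→4 (a[4]=5≤8), i→2 (a[2]=10≥8); i<j, swap → [7, 6, 5, 18, 10, 14, 20, 15, 11, 17, 8]
j→2, i→3; i≥j, return j=2. a = [7, 6, 5, 18, 10, 14, 20, 15, 11, 17, 8]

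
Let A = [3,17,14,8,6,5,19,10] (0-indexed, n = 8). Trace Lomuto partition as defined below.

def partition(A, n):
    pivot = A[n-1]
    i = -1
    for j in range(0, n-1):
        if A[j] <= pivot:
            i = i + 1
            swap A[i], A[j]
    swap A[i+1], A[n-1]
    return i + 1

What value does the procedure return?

pivot=10, i=-1
j=0: 3≤10, i=0, swap(0,0) ⇒ [3,17,14,8,6,5,19,10]
j=1: 17>10, skip
j=2: 14>10, skip
j=3: 8≤10, i=1, swap(1,3) ⇒ [3,8,14,17,6,5,19,10]
j=4: 6≤10, i=2, swap(2,4) ⇒ [3,8,6,17,14,5,19,10]
j=5: 5≤10, i=3, swap(3,5) ⇒ [3,8,6,5,14,17,19,10]
j=6: 19>10, skip
swap(4,7) ⇒ [3,8,6,5,10,17,19,14]; return 4

4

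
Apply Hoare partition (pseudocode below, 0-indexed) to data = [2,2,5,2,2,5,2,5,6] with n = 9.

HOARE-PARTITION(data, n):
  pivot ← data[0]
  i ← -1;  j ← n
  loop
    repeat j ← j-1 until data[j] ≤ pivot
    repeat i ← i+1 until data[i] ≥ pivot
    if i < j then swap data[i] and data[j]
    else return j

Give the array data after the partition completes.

pivot = data[0] = 2; i = -1, j = 9
j→6 (data[6]=2≤2), i→0 (data[0]=2≥2); i<j, swap → [2,2,5,2,2,5,2,5,6]
j→4 (data[4]=2≤2), i→1 (data[1]=2≥2); i<j, swap → [2,2,5,2,2,5,2,5,6]
j→3 (data[3]=2≤2), i→2 (data[2]=5≥2); i<j, swap → [2,2,2,5,2,5,2,5,6]
j→2, i→3; i≥j, return j=2. data = [2,2,2,5,2,5,2,5,6]

[2,2,2,5,2,5,2,5,6]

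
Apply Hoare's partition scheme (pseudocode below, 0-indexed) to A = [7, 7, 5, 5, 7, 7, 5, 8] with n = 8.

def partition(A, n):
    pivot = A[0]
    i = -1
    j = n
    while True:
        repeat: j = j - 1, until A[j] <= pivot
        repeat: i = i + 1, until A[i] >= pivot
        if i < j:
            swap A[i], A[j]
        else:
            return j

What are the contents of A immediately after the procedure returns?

[5, 7, 5, 5, 7, 7, 7, 8]

pivot = A[0] = 7; i = -1, j = 8
j→6 (A[6]=5≤7), i→0 (A[0]=7≥7); i<j, swap → [5, 7, 5, 5, 7, 7, 7, 8]
j→5 (A[5]=7≤7), i→1 (A[1]=7≥7); i<j, swap → [5, 7, 5, 5, 7, 7, 7, 8]
j→4, i→4; i≥j, return j=4. A = [5, 7, 5, 5, 7, 7, 7, 8]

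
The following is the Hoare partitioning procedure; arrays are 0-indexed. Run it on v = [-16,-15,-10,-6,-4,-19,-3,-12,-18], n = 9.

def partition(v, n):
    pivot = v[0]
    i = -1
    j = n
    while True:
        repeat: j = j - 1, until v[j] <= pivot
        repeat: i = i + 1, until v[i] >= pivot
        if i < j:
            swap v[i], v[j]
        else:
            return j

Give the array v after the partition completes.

pivot = v[0] = -16; i = -1, j = 9
j→8 (v[8]=-18≤-16), i→0 (v[0]=-16≥-16); i<j, swap → [-18,-15,-10,-6,-4,-19,-3,-12,-16]
j→5 (v[5]=-19≤-16), i→1 (v[1]=-15≥-16); i<j, swap → [-18,-19,-10,-6,-4,-15,-3,-12,-16]
j→1, i→2; i≥j, return j=1. v = [-18,-19,-10,-6,-4,-15,-3,-12,-16]

[-18,-19,-10,-6,-4,-15,-3,-12,-16]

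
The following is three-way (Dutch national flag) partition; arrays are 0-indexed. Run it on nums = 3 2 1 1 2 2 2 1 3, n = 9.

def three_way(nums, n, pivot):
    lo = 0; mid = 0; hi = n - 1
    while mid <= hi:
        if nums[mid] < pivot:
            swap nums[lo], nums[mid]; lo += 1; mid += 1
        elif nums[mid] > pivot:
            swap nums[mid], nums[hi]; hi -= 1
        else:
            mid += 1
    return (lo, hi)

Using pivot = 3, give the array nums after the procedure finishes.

pivot = 3; lo=0, mid=0, hi=8
nums[mid]=3=3: mid=1
nums[mid]=2<3: swap nums[0],nums[1]; lo=1,mid=2 → 2 3 1 1 2 2 2 1 3
nums[mid]=1<3: swap nums[1],nums[2]; lo=2,mid=3 → 2 1 3 1 2 2 2 1 3
nums[mid]=1<3: swap nums[2],nums[3]; lo=3,mid=4 → 2 1 1 3 2 2 2 1 3
nums[mid]=2<3: swap nums[3],nums[4]; lo=4,mid=5 → 2 1 1 2 3 2 2 1 3
nums[mid]=2<3: swap nums[4],nums[5]; lo=5,mid=6 → 2 1 1 2 2 3 2 1 3
nums[mid]=2<3: swap nums[5],nums[6]; lo=6,mid=7 → 2 1 1 2 2 2 3 1 3
nums[mid]=1<3: swap nums[6],nums[7]; lo=7,mid=8 → 2 1 1 2 2 2 1 3 3
nums[mid]=3=3: mid=9
end: lo=7, hi=8; nums = 2 1 1 2 2 2 1 3 3

2 1 1 2 2 2 1 3 3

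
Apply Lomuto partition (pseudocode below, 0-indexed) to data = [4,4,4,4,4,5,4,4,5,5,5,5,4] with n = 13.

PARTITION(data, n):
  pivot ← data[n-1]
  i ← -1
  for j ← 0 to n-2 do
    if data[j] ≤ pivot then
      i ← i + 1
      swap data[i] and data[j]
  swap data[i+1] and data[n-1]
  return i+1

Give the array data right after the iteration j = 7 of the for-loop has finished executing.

pivot=4, i=-1
j=0: 4≤4, i=0, swap(0,0) ⇒ [4,4,4,4,4,5,4,4,5,5,5,5,4]
j=1: 4≤4, i=1, swap(1,1) ⇒ [4,4,4,4,4,5,4,4,5,5,5,5,4]
j=2: 4≤4, i=2, swap(2,2) ⇒ [4,4,4,4,4,5,4,4,5,5,5,5,4]
j=3: 4≤4, i=3, swap(3,3) ⇒ [4,4,4,4,4,5,4,4,5,5,5,5,4]
j=4: 4≤4, i=4, swap(4,4) ⇒ [4,4,4,4,4,5,4,4,5,5,5,5,4]
j=5: 5>4, skip
j=6: 4≤4, i=5, swap(5,6) ⇒ [4,4,4,4,4,4,5,4,5,5,5,5,4]
j=7: 4≤4, i=6, swap(6,7) ⇒ [4,4,4,4,4,4,4,5,5,5,5,5,4]
(after j=7) data = [4,4,4,4,4,4,4,5,5,5,5,5,4]

[4,4,4,4,4,4,4,5,5,5,5,5,4]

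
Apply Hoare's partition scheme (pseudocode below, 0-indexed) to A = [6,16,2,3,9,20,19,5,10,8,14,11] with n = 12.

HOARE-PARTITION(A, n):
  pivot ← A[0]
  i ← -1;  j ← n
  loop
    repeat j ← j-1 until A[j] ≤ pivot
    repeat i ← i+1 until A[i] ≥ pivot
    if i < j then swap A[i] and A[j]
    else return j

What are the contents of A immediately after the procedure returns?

[5,3,2,16,9,20,19,6,10,8,14,11]

pivot = A[0] = 6; i = -1, j = 12
j→7 (A[7]=5≤6), i→0 (A[0]=6≥6); i<j, swap → [5,16,2,3,9,20,19,6,10,8,14,11]
j→3 (A[3]=3≤6), i→1 (A[1]=16≥6); i<j, swap → [5,3,2,16,9,20,19,6,10,8,14,11]
j→2, i→3; i≥j, return j=2. A = [5,3,2,16,9,20,19,6,10,8,14,11]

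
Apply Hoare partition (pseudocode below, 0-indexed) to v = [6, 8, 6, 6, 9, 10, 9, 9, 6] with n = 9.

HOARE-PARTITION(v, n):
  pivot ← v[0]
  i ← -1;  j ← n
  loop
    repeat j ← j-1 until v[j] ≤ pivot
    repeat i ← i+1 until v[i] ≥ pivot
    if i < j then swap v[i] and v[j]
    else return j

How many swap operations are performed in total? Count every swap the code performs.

pivot = v[0] = 6; i = -1, j = 9
j→8 (v[8]=6≤6), i→0 (v[0]=6≥6); i<j, swap → [6, 8, 6, 6, 9, 10, 9, 9, 6]
j→3 (v[3]=6≤6), i→1 (v[1]=8≥6); i<j, swap → [6, 6, 6, 8, 9, 10, 9, 9, 6]
j→2, i→2; i≥j, return j=2. v = [6, 6, 6, 8, 9, 10, 9, 9, 6]

2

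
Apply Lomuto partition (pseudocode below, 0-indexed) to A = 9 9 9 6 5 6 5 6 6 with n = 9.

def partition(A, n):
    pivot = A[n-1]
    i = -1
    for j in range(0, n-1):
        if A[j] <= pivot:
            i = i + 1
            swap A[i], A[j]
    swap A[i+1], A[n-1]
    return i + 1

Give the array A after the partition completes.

pivot=6, i=-1
j=0: 9>6, skip
j=1: 9>6, skip
j=2: 9>6, skip
j=3: 6≤6, i=0, swap(0,3) ⇒ 6 9 9 9 5 6 5 6 6
j=4: 5≤6, i=1, swap(1,4) ⇒ 6 5 9 9 9 6 5 6 6
j=5: 6≤6, i=2, swap(2,5) ⇒ 6 5 6 9 9 9 5 6 6
j=6: 5≤6, i=3, swap(3,6) ⇒ 6 5 6 5 9 9 9 6 6
j=7: 6≤6, i=4, swap(4,7) ⇒ 6 5 6 5 6 9 9 9 6
swap(5,8) ⇒ 6 5 6 5 6 6 9 9 9; return 5

6 5 6 5 6 6 9 9 9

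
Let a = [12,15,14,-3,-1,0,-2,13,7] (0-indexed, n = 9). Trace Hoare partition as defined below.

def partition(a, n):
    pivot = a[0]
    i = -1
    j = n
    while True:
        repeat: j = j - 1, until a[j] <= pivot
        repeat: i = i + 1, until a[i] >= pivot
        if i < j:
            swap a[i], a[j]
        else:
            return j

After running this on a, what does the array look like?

pivot = a[0] = 12; i = -1, j = 9
j→8 (a[8]=7≤12), i→0 (a[0]=12≥12); i<j, swap → [7,15,14,-3,-1,0,-2,13,12]
j→6 (a[6]=-2≤12), i→1 (a[1]=15≥12); i<j, swap → [7,-2,14,-3,-1,0,15,13,12]
j→5 (a[5]=0≤12), i→2 (a[2]=14≥12); i<j, swap → [7,-2,0,-3,-1,14,15,13,12]
j→4, i→5; i≥j, return j=4. a = [7,-2,0,-3,-1,14,15,13,12]

[7,-2,0,-3,-1,14,15,13,12]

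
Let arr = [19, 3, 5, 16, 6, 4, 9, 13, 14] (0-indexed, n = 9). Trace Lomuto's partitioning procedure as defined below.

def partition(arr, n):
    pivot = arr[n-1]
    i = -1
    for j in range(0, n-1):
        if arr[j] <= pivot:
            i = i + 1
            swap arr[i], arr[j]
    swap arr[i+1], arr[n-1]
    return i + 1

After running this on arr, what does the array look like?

pivot=14, i=-1
j=0: 19>14, skip
j=1: 3≤14, i=0, swap(0,1) ⇒ [3, 19, 5, 16, 6, 4, 9, 13, 14]
j=2: 5≤14, i=1, swap(1,2) ⇒ [3, 5, 19, 16, 6, 4, 9, 13, 14]
j=3: 16>14, skip
j=4: 6≤14, i=2, swap(2,4) ⇒ [3, 5, 6, 16, 19, 4, 9, 13, 14]
j=5: 4≤14, i=3, swap(3,5) ⇒ [3, 5, 6, 4, 19, 16, 9, 13, 14]
j=6: 9≤14, i=4, swap(4,6) ⇒ [3, 5, 6, 4, 9, 16, 19, 13, 14]
j=7: 13≤14, i=5, swap(5,7) ⇒ [3, 5, 6, 4, 9, 13, 19, 16, 14]
swap(6,8) ⇒ [3, 5, 6, 4, 9, 13, 14, 16, 19]; return 6

[3, 5, 6, 4, 9, 13, 14, 16, 19]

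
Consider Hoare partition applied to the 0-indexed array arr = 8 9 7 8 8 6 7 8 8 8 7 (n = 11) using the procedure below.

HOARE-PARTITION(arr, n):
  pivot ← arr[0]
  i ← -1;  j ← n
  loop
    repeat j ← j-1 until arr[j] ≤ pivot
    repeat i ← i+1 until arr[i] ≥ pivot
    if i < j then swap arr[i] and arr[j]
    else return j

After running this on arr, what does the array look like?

7 8 7 8 8 6 7 8 8 9 8

pivot = arr[0] = 8; i = -1, j = 11
j→10 (arr[10]=7≤8), i→0 (arr[0]=8≥8); i<j, swap → 7 9 7 8 8 6 7 8 8 8 8
j→9 (arr[9]=8≤8), i→1 (arr[1]=9≥8); i<j, swap → 7 8 7 8 8 6 7 8 8 9 8
j→8 (arr[8]=8≤8), i→3 (arr[3]=8≥8); i<j, swap → 7 8 7 8 8 6 7 8 8 9 8
j→7 (arr[7]=8≤8), i→4 (arr[4]=8≥8); i<j, swap → 7 8 7 8 8 6 7 8 8 9 8
j→6, i→7; i≥j, return j=6. arr = 7 8 7 8 8 6 7 8 8 9 8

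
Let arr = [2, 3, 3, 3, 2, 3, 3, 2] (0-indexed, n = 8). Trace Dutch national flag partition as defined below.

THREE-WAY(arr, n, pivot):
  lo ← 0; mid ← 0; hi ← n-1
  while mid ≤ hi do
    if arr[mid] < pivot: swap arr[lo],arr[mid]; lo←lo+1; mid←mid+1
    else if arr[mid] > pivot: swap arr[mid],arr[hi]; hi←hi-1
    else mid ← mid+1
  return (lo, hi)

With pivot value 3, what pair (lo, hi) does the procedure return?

(3, 7)

pivot = 3; lo=0, mid=0, hi=7
arr[mid]=2<3: swap arr[0],arr[0]; lo=1,mid=1 → [2, 3, 3, 3, 2, 3, 3, 2]
arr[mid]=3=3: mid=2
arr[mid]=3=3: mid=3
arr[mid]=3=3: mid=4
arr[mid]=2<3: swap arr[1],arr[4]; lo=2,mid=5 → [2, 2, 3, 3, 3, 3, 3, 2]
arr[mid]=3=3: mid=6
arr[mid]=3=3: mid=7
arr[mid]=2<3: swap arr[2],arr[7]; lo=3,mid=8 → [2, 2, 2, 3, 3, 3, 3, 3]
end: lo=3, hi=7; arr = [2, 2, 2, 3, 3, 3, 3, 3]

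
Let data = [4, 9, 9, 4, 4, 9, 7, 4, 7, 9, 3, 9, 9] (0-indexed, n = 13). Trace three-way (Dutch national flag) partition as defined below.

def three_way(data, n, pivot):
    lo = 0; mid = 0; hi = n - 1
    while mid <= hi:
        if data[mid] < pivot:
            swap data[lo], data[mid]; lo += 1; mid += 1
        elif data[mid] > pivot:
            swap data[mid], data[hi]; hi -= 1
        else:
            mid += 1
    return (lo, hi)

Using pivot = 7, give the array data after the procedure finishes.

pivot = 7; lo=0, mid=0, hi=12
data[mid]=4<7: swap data[0],data[0]; lo=1,mid=1 → [4, 9, 9, 4, 4, 9, 7, 4, 7, 9, 3, 9, 9]
data[mid]=9>7: swap data[1],data[12]; hi=11 → [4, 9, 9, 4, 4, 9, 7, 4, 7, 9, 3, 9, 9]
data[mid]=9>7: swap data[1],data[11]; hi=10 → [4, 9, 9, 4, 4, 9, 7, 4, 7, 9, 3, 9, 9]
data[mid]=9>7: swap data[1],data[10]; hi=9 → [4, 3, 9, 4, 4, 9, 7, 4, 7, 9, 9, 9, 9]
data[mid]=3<7: swap data[1],data[1]; lo=2,mid=2 → [4, 3, 9, 4, 4, 9, 7, 4, 7, 9, 9, 9, 9]
data[mid]=9>7: swap data[2],data[9]; hi=8 → [4, 3, 9, 4, 4, 9, 7, 4, 7, 9, 9, 9, 9]
data[mid]=9>7: swap data[2],data[8]; hi=7 → [4, 3, 7, 4, 4, 9, 7, 4, 9, 9, 9, 9, 9]
data[mid]=7=7: mid=3
data[mid]=4<7: swap data[2],data[3]; lo=3,mid=4 → [4, 3, 4, 7, 4, 9, 7, 4, 9, 9, 9, 9, 9]
data[mid]=4<7: swap data[3],data[4]; lo=4,mid=5 → [4, 3, 4, 4, 7, 9, 7, 4, 9, 9, 9, 9, 9]
data[mid]=9>7: swap data[5],data[7]; hi=6 → [4, 3, 4, 4, 7, 4, 7, 9, 9, 9, 9, 9, 9]
data[mid]=4<7: swap data[4],data[5]; lo=5,mid=6 → [4, 3, 4, 4, 4, 7, 7, 9, 9, 9, 9, 9, 9]
data[mid]=7=7: mid=7
end: lo=5, hi=6; data = [4, 3, 4, 4, 4, 7, 7, 9, 9, 9, 9, 9, 9]

[4, 3, 4, 4, 4, 7, 7, 9, 9, 9, 9, 9, 9]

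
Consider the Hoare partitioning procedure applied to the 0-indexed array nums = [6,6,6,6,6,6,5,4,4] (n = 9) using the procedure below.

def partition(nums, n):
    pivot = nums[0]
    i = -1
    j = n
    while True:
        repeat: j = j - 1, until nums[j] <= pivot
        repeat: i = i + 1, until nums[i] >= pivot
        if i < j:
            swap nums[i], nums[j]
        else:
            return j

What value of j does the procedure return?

4

pivot=6
j stops at 8 (4), i stops at 0 (6); swap ⇒ [4,6,6,6,6,6,5,4,6]
j stops at 7 (4), i stops at 1 (6); swap ⇒ [4,4,6,6,6,6,5,6,6]
j stops at 6 (5), i stops at 2 (6); swap ⇒ [4,4,5,6,6,6,6,6,6]
j stops at 5 (6), i stops at 3 (6); swap ⇒ [4,4,5,6,6,6,6,6,6]
j stops at 4, i stops at 4; i≥j ⇒ return 4. nums=[4,4,5,6,6,6,6,6,6]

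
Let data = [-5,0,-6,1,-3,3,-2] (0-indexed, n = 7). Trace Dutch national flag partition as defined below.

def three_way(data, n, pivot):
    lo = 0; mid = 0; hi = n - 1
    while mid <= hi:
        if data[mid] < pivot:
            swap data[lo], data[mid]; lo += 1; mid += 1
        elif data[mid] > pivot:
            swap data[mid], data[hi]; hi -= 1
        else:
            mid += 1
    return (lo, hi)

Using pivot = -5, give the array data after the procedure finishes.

lo=0 mid=0 hi=6
-5=-5: mid=1
0>-5: swap(1,6), hi=5 ⇒ [-5,-2,-6,1,-3,3,0]
-2>-5: swap(1,5), hi=4 ⇒ [-5,3,-6,1,-3,-2,0]
3>-5: swap(1,4), hi=3 ⇒ [-5,-3,-6,1,3,-2,0]
-3>-5: swap(1,3), hi=2 ⇒ [-5,1,-6,-3,3,-2,0]
1>-5: swap(1,2), hi=1 ⇒ [-5,-6,1,-3,3,-2,0]
-6<-5: swap(0,1), lo=1 mid=2 ⇒ [-6,-5,1,-3,3,-2,0]
done. lo=1 hi=1; data=[-6,-5,1,-3,3,-2,0]

[-6,-5,1,-3,3,-2,0]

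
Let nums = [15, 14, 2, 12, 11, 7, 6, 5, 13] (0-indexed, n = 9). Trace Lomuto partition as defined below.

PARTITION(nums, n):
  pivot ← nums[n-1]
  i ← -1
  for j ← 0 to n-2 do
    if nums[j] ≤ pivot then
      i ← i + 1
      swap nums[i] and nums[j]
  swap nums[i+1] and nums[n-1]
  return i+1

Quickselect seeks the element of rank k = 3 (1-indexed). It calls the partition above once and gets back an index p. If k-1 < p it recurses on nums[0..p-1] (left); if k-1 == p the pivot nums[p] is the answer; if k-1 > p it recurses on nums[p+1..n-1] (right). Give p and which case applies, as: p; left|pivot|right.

pivot = nums[8] = 13; i = -1
j=0: nums[0]=15 > 13 → no swap
j=1: nums[1]=14 > 13 → no swap
j=2: nums[2]=2 ≤ 13 → i=0, swap nums[0],nums[2] → [2, 14, 15, 12, 11, 7, 6, 5, 13]
j=3: nums[3]=12 ≤ 13 → i=1, swap nums[1],nums[3] → [2, 12, 15, 14, 11, 7, 6, 5, 13]
j=4: nums[4]=11 ≤ 13 → i=2, swap nums[2],nums[4] → [2, 12, 11, 14, 15, 7, 6, 5, 13]
j=5: nums[5]=7 ≤ 13 → i=3, swap nums[3],nums[5] → [2, 12, 11, 7, 15, 14, 6, 5, 13]
j=6: nums[6]=6 ≤ 13 → i=4, swap nums[4],nums[6] → [2, 12, 11, 7, 6, 14, 15, 5, 13]
j=7: nums[7]=5 ≤ 13 → i=5, swap nums[5],nums[7] → [2, 12, 11, 7, 6, 5, 15, 14, 13]
final swap nums[6],nums[8] → [2, 12, 11, 7, 6, 5, 13, 14, 15]; return 6
p = 6; k-1 = 2 < 6 ⇒ left

6; left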